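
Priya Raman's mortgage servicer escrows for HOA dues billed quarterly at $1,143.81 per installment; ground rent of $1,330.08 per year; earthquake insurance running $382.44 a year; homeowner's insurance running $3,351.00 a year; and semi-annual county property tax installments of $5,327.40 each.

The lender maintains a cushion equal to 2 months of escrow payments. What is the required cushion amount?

$3,382.26

HOA dues: $1,143.81 × 4 = $4,575.24/yr
Ground rent: $1,330.08/yr
Earthquake insurance: $382.44/yr
Homeowner's insurance: $3,351.00/yr
County property tax: $5,327.40 × 2 = $10,654.80/yr
Yearly total = $4,575.24 + $1,330.08 + $382.44 + $3,351.00 + $10,654.80 = $20,293.56
Per month = $20,293.56 ÷ 12 = $1,691.13
Required cushion = 2 × $1,691.13 = $3,382.26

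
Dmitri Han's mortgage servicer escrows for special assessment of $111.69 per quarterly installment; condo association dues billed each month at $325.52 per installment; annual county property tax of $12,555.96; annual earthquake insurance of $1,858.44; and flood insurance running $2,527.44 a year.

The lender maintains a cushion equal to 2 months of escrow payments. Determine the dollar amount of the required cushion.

$3,549.14

Special assessment = $111.69 × 4 = $446.76
Condo association dues = $325.52 × 12 = $3,906.24
County property tax = $12,555.96
Earthquake insurance = $1,858.44
Flood insurance = $2,527.44
Total annual escrow = $446.76 + $3,906.24 + $12,555.96 + $1,858.44 + $2,527.44 = $21,294.84
Base monthly escrow = $21,294.84 ÷ 12 = $1,774.57
Reserve = 2 × $1,774.57 = $3,549.14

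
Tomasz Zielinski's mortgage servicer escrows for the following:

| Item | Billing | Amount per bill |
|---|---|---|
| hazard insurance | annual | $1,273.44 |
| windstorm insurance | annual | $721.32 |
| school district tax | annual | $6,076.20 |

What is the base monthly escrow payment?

$672.58

Hazard insurance = $1,273.44 annually
Windstorm insurance = $721.32 annually
School district tax = $6,076.20 annually
Total annual escrow = $8,070.96
Monthly = $8,070.96 ÷ 12 = $672.58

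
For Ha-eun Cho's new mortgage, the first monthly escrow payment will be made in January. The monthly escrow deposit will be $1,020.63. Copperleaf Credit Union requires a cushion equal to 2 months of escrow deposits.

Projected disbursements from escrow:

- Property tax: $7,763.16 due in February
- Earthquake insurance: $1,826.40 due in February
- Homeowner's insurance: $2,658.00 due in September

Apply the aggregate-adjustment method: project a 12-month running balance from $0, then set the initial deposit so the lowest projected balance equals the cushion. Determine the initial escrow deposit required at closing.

$9,589.56

Cushion = 2 × $1,020.63 = $2,041.26
Trial balance (start $0, +$1,020.63 each month, − disbursements):
  Jan: +$1,020.63 → $1,020.63
  Feb: +$1,020.63 − $9,589.56 → -$7,548.30
  Mar: +$1,020.63 → -$6,527.67
  Apr: +$1,020.63 → -$5,507.04
  May: +$1,020.63 → -$4,486.41
  Jun: +$1,020.63 → -$3,465.78
  Jul: +$1,020.63 → -$2,445.15
  Aug: +$1,020.63 → -$1,424.52
  Sep: +$1,020.63 − $2,658.00 → -$3,061.89
  Oct: +$1,020.63 → -$2,041.26
  Nov: +$1,020.63 → -$1,020.63
  Dec: +$1,020.63 → $0.00
Lowest trial balance = -$7,548.30 (Feb)
Initial deposit = cushion − low point = $2,041.26 − (-$7,548.30) = $9,589.56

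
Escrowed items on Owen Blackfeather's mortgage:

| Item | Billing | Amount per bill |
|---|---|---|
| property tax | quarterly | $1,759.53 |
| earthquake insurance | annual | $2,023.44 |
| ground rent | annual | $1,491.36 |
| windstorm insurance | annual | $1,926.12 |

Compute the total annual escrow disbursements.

$12,479.04

Property tax: $1,759.53 × 4 = $7,038.12
Earthquake insurance: $2,023.44
Ground rent: $1,491.36
Windstorm insurance: $1,926.12
Combined annual = $12,479.04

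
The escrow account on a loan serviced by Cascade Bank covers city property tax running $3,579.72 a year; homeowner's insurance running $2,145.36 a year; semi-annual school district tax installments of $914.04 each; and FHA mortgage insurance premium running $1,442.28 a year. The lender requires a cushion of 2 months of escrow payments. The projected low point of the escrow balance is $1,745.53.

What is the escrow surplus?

City property tax — $3,579.72
Homeowner's insurance — $2,145.36
School district tax — $914.04 × 2 = $1,828.08
FHA mortgage insurance premium — $1,442.28
Total annual escrow = $8,995.44
Per month = $8,995.44 ÷ 12 = $749.62
Cushion = 2 × $749.62 = $1,499.24
Excess over cushion: $1,745.53 − $1,499.24 = $246.29

$246.29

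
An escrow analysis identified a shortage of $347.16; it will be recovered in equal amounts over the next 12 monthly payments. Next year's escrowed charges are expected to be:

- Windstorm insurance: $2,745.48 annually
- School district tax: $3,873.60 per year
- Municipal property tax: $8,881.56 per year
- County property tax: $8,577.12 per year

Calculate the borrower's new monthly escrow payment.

$2,035.41

Windstorm insurance = $2,745.48/yr
School district tax = $3,873.60/yr
Municipal property tax = $8,881.56/yr
County property tax = $8,577.12/yr
Combined annual = $2,745.48 + $3,873.60 + $8,881.56 + $8,577.12 = $24,077.76
Base monthly escrow = $24,077.76 ÷ 12 = $2,006.48
Shortage per month = $347.16 / 12 = $28.93
Adjusted monthly = $2,006.48 + $28.93 = $2,035.41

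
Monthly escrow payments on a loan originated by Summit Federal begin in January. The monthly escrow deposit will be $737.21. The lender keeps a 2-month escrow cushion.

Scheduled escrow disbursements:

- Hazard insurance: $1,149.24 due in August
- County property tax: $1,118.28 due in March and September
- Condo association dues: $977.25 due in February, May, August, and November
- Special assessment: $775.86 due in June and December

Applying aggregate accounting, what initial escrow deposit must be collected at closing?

$1,932.94

Cushion = 2 × $737.21 = $1,474.42
Trial balance (start $0, +$737.21 each month, − disbursements):
  Jan: +$737.21 → $737.21
  Feb: +$737.21 − $977.25 → $497.17
  Mar: +$737.21 − $1,118.28 → $116.10
  Apr: +$737.21 → $853.31
  May: +$737.21 − $977.25 → $613.27
  Jun: +$737.21 − $775.86 → $574.62
  Jul: +$737.21 → $1,311.83
  Aug: +$737.21 − $2,126.49 → -$77.45
  Sep: +$737.21 − $1,118.28 → -$458.52
  Oct: +$737.21 → $278.69
  Nov: +$737.21 − $977.25 → $38.65
  Dec: +$737.21 − $775.86 → $0.00
Lowest trial balance = -$458.52 (Sep)
Initial deposit = cushion − low point = $1,474.42 − (-$458.52) = $1,932.94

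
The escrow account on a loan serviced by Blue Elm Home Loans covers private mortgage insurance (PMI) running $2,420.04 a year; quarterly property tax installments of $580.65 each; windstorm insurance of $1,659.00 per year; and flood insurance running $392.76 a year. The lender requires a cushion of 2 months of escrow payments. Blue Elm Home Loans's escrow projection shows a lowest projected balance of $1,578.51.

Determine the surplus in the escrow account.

$446.11

Private mortgage insurance (PMI) = $2,420.04/yr
Property tax = $580.65 × 4 = $2,322.60/yr
Windstorm insurance = $1,659.00/yr
Flood insurance = $392.76/yr
Total per year = $2,420.04 + $2,322.60 + $1,659.00 + $392.76 = $6,794.40
Base monthly escrow = $6,794.40 ÷ 12 = $566.20
Cushion = 2 × $566.20 = $1,132.40
Surplus = $1,578.51 − $1,132.40 = $446.11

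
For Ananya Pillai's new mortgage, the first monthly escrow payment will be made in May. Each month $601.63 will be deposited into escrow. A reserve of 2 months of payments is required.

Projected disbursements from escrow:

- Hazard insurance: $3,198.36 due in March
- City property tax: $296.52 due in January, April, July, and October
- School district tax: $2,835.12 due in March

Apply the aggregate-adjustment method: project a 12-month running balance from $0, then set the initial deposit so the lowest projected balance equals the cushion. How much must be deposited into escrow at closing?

Cushion = 2 × $601.63 = $1,203.26
Trial balance (start $0, +$601.63 each month, − disbursements):
  May: +$601.63 → $601.63
  Jun: +$601.63 → $1,203.26
  Jul: +$601.63 − $296.52 → $1,508.37
  Aug: +$601.63 → $2,110.00
  Sep: +$601.63 → $2,711.63
  Oct: +$601.63 − $296.52 → $3,016.74
  Nov: +$601.63 → $3,618.37
  Dec: +$601.63 → $4,220.00
  Jan: +$601.63 − $296.52 → $4,525.11
  Feb: +$601.63 → $5,126.74
  Mar: +$601.63 − $6,033.48 → -$305.11
  Apr: +$601.63 − $296.52 → $0.00
Lowest trial balance = -$305.11 (Mar)
Initial deposit = cushion − low point = $1,203.26 − (-$305.11) = $1,508.37

$1,508.37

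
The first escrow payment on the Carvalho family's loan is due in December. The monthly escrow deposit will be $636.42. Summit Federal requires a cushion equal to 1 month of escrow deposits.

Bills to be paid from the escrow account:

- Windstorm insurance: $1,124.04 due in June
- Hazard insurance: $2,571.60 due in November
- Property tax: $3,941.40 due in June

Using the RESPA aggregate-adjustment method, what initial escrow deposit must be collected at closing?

Cushion = 1 × $636.42 = $636.42
Trial balance (start $0, +$636.42 each month, − disbursements):
  Dec: +$636.42 → $636.42
  Jan: +$636.42 → $1,272.84
  Feb: +$636.42 → $1,909.26
  Mar: +$636.42 → $2,545.68
  Apr: +$636.42 → $3,182.10
  May: +$636.42 → $3,818.52
  Jun: +$636.42 − $5,065.44 → -$610.50
  Jul: +$636.42 → $25.92
  Aug: +$636.42 → $662.34
  Sep: +$636.42 → $1,298.76
  Oct: +$636.42 → $1,935.18
  Nov: +$636.42 − $2,571.60 → $0.00
Lowest trial balance = -$610.50 (Jun)
Initial deposit = cushion − low point = $636.42 − (-$610.50) = $1,246.92

$1,246.92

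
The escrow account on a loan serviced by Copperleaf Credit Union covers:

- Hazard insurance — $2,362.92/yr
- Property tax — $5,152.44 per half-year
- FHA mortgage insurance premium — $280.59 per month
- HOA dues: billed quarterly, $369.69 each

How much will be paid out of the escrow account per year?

Hazard insurance: $2,362.92/yr
Property tax: $5,152.44 × 2 = $10,304.88/yr
FHA mortgage insurance premium: $280.59 × 12 = $3,367.08/yr
HOA dues: $369.69 × 4 = $1,478.76/yr
Annual escrow total = $17,513.64

$17,513.64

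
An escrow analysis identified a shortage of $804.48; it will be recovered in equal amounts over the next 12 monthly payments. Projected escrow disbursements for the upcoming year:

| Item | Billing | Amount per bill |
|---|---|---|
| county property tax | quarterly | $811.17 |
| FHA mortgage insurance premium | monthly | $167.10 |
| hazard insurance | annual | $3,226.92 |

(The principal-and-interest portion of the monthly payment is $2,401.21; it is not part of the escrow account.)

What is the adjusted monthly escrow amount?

$773.44

County property tax: $811.17 × 4 = $3,244.68
FHA mortgage insurance premium: $167.10 × 12 = $2,005.20
Hazard insurance: $3,226.92
Total per year = $3,244.68 + $2,005.20 + $3,226.92 = $8,476.80
Base monthly escrow = $8,476.80 / 12 = $706.40
Shortage per month = $804.48 / 12 = $67.04
Adjusted monthly = $706.40 + $67.04 = $773.44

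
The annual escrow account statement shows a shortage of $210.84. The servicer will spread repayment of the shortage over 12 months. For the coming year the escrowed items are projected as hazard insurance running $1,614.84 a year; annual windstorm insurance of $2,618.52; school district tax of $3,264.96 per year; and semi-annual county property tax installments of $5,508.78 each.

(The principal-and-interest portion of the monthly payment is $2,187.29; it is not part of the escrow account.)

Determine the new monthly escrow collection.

Hazard insurance = $1,614.84
Windstorm insurance = $2,618.52
School district tax = $3,264.96
County property tax = $5,508.78 × 2 = $11,017.56
Combined annual = $18,515.88
Base monthly escrow = $18,515.88 ÷ 12 = $1,542.99
Shortage spread = $210.84 ÷ 12 = $17.57/mo
Adjusted monthly = $1,542.99 + $17.57 = $1,560.56

$1,560.56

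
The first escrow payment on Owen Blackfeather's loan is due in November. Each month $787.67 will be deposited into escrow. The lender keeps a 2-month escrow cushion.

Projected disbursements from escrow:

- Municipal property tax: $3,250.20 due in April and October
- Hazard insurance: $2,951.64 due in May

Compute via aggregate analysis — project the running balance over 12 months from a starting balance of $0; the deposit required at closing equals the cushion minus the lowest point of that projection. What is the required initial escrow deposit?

Cushion = 2 × $787.67 = $1,575.34
Trial balance (start $0, +$787.67 each month, − disbursements):
  Nov: +$787.67 → $787.67
  Dec: +$787.67 → $1,575.34
  Jan: +$787.67 → $2,363.01
  Feb: +$787.67 → $3,150.68
  Mar: +$787.67 → $3,938.35
  Apr: +$787.67 − $3,250.20 → $1,475.82
  May: +$787.67 − $2,951.64 → -$688.15
  Jun: +$787.67 → $99.52
  Jul: +$787.67 → $887.19
  Aug: +$787.67 → $1,674.86
  Sep: +$787.67 → $2,462.53
  Oct: +$787.67 − $3,250.20 → $0.00
Lowest trial balance = -$688.15 (May)
Initial deposit = cushion − low point = $1,575.34 − (-$688.15) = $2,263.49

$2,263.49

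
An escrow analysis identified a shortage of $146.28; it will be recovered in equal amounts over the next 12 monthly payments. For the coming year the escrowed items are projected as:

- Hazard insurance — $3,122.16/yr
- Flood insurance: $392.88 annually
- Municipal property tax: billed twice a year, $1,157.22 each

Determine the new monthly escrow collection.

$497.98

Hazard insurance = $3,122.16
Flood insurance = $392.88
Municipal property tax = $1,157.22 × 2 = $2,314.44
Annual escrow total = $3,122.16 + $392.88 + $2,314.44 = $5,829.48
Base monthly escrow = $5,829.48 / 12 = $485.79
Shortage spread = $146.28 ÷ 12 = $12.19/mo
New monthly escrow = $485.79 + $12.19 = $497.98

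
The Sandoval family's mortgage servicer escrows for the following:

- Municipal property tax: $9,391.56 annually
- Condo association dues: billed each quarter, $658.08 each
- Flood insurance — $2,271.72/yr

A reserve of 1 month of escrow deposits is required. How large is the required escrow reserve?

Municipal property tax = $9,391.56 per year
Condo association dues = $658.08 × 4 = $2,632.32 per year
Flood insurance = $2,271.72 per year
Combined annual = $14,295.60
Per month = $14,295.60 ÷ 12 = $1,191.30
Reserve = 1 × $1,191.30 = $1,191.30

$1,191.30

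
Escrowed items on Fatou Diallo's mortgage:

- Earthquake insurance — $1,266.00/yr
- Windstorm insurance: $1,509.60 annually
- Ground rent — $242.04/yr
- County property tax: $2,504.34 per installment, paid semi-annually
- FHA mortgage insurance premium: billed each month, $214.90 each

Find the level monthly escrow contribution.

Earthquake insurance: $1,266.00 annually
Windstorm insurance: $1,509.60 annually
Ground rent: $242.04 annually
County property tax: $2,504.34 × 2 = $5,008.68 annually
FHA mortgage insurance premium: $214.90 × 12 = $2,578.80 annually
Annual escrow total = $1,266.00 + $1,509.60 + $242.04 + $5,008.68 + $2,578.80 = $10,605.12
Monthly escrow = $10,605.12 / 12 = $883.76

$883.76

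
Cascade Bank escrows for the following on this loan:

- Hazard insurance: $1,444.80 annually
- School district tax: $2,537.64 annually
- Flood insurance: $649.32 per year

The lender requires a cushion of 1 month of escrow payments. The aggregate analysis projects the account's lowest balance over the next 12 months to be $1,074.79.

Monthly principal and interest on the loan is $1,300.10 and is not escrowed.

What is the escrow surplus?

Hazard insurance = $1,444.80 annually
School district tax = $2,537.64 annually
Flood insurance = $649.32 annually
Combined annual = $1,444.80 + $2,537.64 + $649.32 = $4,631.76
Monthly = $4,631.76 / 12 = $385.98
Cushion = 1 × $385.98 = $385.98
Surplus = $1,074.79 − $385.98 = $688.81

$688.81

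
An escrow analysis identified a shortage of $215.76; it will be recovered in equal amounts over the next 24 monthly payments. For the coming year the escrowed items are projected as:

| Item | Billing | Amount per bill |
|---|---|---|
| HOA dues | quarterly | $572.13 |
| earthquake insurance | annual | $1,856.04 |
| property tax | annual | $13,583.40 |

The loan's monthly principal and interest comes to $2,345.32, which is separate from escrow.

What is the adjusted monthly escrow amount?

$1,486.32

HOA dues: $572.13 × 4 = $2,288.52 per year
Earthquake insurance: $1,856.04 per year
Property tax: $13,583.40 per year
Total per year = $2,288.52 + $1,856.04 + $13,583.40 = $17,727.96
Base monthly escrow = $17,727.96 / 12 = $1,477.33
Monthly shortage recovery: $215.76 ÷ 24 = $8.99
New monthly escrow = $1,477.33 + $8.99 = $1,486.32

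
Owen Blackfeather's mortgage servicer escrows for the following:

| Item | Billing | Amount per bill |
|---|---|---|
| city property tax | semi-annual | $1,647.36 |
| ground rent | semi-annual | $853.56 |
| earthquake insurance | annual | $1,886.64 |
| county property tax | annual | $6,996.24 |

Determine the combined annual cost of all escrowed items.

$13,884.72

City property tax: $1,647.36 × 2 = $3,294.72 annually
Ground rent: $853.56 × 2 = $1,707.12 annually
Earthquake insurance: $1,886.64 annually
County property tax: $6,996.24 annually
Total annual escrow = $3,294.72 + $1,707.12 + $1,886.64 + $6,996.24 = $13,884.72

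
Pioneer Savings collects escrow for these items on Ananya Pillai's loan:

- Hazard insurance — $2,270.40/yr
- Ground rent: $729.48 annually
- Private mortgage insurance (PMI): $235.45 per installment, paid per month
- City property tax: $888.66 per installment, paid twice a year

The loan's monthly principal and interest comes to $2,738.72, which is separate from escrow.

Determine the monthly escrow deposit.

Hazard insurance: $2,270.40/yr
Ground rent: $729.48/yr
Private mortgage insurance (PMI): $235.45 × 12 = $2,825.40/yr
City property tax: $888.66 × 2 = $1,777.32/yr
Annual escrow total = $2,270.40 + $729.48 + $2,825.40 + $1,777.32 = $7,602.60
Monthly = $7,602.60 / 12 = $633.55

$633.55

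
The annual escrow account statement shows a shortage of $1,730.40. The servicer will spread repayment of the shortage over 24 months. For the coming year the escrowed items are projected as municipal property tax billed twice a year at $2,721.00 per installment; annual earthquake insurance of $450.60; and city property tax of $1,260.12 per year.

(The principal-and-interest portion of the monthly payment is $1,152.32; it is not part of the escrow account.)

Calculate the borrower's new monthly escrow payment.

Municipal property tax — $2,721.00 × 2 = $5,442.00 per year
Earthquake insurance — $450.60 per year
City property tax — $1,260.12 per year
Total per year = $5,442.00 + $450.60 + $1,260.12 = $7,152.72
Base monthly escrow = $7,152.72 / 12 = $596.06
Monthly shortage recovery: $1,730.40 ÷ 24 = $72.10
Adjusted monthly = $596.06 + $72.10 = $668.16

$668.16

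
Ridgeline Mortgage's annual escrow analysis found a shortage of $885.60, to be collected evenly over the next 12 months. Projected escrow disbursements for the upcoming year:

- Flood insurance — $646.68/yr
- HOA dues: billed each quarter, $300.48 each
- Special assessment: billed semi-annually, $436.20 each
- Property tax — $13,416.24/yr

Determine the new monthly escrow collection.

$1,418.57

Flood insurance = $646.68
HOA dues = $300.48 × 4 = $1,201.92
Special assessment = $436.20 × 2 = $872.40
Property tax = $13,416.24
Total per year = $646.68 + $1,201.92 + $872.40 + $13,416.24 = $16,137.24
Monthly escrow = $16,137.24 ÷ 12 = $1,344.77
Monthly shortage recovery: $885.60 / 12 = $73.80
Adjusted monthly = $1,344.77 + $73.80 = $1,418.57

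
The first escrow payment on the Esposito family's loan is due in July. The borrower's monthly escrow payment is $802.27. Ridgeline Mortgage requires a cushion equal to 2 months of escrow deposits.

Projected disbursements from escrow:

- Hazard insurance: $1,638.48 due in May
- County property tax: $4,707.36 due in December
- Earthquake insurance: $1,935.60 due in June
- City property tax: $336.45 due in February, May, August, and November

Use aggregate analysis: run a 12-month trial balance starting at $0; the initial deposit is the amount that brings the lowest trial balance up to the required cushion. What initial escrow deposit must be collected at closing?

Cushion = 2 × $802.27 = $1,604.54
Trial balance (start $0, +$802.27 each month, − disbursements):
  Jul: +$802.27 → $802.27
  Aug: +$802.27 − $336.45 → $1,268.09
  Sep: +$802.27 → $2,070.36
  Oct: +$802.27 → $2,872.63
  Nov: +$802.27 − $336.45 → $3,338.45
  Dec: +$802.27 − $4,707.36 → -$566.64
  Jan: +$802.27 → $235.63
  Feb: +$802.27 − $336.45 → $701.45
  Mar: +$802.27 → $1,503.72
  Apr: +$802.27 → $2,305.99
  May: +$802.27 − $1,974.93 → $1,133.33
  Jun: +$802.27 − $1,935.60 → $0.00
Lowest trial balance = -$566.64 (Dec)
Initial deposit = cushion − low point = $1,604.54 − (-$566.64) = $2,171.18

$2,171.18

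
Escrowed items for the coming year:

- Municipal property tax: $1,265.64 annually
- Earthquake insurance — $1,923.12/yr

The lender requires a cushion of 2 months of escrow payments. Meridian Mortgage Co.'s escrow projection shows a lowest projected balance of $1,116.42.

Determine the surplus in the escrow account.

$584.96

Municipal property tax = $1,265.64/yr
Earthquake insurance = $1,923.12/yr
Yearly total = $3,188.76
Base monthly escrow = $3,188.76 ÷ 12 = $265.73
Required reserve = 2 × $265.73 = $531.46
Excess over cushion: $1,116.42 − $531.46 = $584.96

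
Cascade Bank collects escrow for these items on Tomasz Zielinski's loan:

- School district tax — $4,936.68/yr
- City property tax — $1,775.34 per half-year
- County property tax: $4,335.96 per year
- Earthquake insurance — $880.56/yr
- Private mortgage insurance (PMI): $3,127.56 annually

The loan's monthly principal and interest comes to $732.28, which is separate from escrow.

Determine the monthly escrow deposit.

$1,402.62

School district tax — $4,936.68/yr
City property tax — $1,775.34 × 2 = $3,550.68/yr
County property tax — $4,335.96/yr
Earthquake insurance — $880.56/yr
Private mortgage insurance (PMI) — $3,127.56/yr
Total per year = $4,936.68 + $3,550.68 + $4,335.96 + $880.56 + $3,127.56 = $16,831.44
Per month = $16,831.44 ÷ 12 = $1,402.62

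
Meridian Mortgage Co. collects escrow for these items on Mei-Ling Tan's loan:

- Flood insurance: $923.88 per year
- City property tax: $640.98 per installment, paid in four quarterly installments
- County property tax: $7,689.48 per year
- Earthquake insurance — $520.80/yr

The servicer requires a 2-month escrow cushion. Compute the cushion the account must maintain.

Flood insurance: $923.88 annually
City property tax: $640.98 × 4 = $2,563.92 annually
County property tax: $7,689.48 annually
Earthquake insurance: $520.80 annually
Combined annual = $923.88 + $2,563.92 + $7,689.48 + $520.80 = $11,698.08
Base monthly escrow = $11,698.08 / 12 = $974.84
Cushion = 2 × $974.84 = $1,949.68

$1,949.68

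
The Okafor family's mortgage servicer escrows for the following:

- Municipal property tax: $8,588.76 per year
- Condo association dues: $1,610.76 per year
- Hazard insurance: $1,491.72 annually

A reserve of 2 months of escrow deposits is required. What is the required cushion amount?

$1,948.54

Municipal property tax = $8,588.76/yr
Condo association dues = $1,610.76/yr
Hazard insurance = $1,491.72/yr
Total annual escrow = $11,691.24
Base monthly escrow = $11,691.24 ÷ 12 = $974.27
Reserve = 2 × $974.27 = $1,948.54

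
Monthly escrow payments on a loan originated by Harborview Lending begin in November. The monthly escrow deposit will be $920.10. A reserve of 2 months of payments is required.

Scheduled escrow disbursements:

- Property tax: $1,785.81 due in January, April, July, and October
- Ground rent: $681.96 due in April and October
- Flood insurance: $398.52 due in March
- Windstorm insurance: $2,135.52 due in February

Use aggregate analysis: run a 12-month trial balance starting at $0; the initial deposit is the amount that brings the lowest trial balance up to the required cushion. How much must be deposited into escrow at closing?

Cushion = 2 × $920.10 = $1,840.20
Trial balance (start $0, +$920.10 each month, − disbursements):
  Nov: +$920.10 → $920.10
  Dec: +$920.10 → $1,840.20
  Jan: +$920.10 − $1,785.81 → $974.49
  Feb: +$920.10 − $2,135.52 → -$240.93
  Mar: +$920.10 − $398.52 → $280.65
  Apr: +$920.10 − $2,467.77 → -$1,267.02
  May: +$920.10 → -$346.92
  Jun: +$920.10 → $573.18
  Jul: +$920.10 − $1,785.81 → -$292.53
  Aug: +$920.10 → $627.57
  Sep: +$920.10 → $1,547.67
  Oct: +$920.10 − $2,467.77 → $0.00
Lowest trial balance = -$1,267.02 (Apr)
Initial deposit = cushion − low point = $1,840.20 − (-$1,267.02) = $3,107.22

$3,107.22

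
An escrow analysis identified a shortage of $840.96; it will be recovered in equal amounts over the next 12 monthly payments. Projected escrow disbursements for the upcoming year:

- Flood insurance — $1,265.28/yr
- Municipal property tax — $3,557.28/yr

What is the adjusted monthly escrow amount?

$471.96

Flood insurance = $1,265.28
Municipal property tax = $3,557.28
Annual escrow total = $1,265.28 + $3,557.28 = $4,822.56
Monthly escrow = $4,822.56 ÷ 12 = $401.88
Shortage spread = $840.96 ÷ 12 = $70.08/mo
New monthly escrow = $401.88 + $70.08 = $471.96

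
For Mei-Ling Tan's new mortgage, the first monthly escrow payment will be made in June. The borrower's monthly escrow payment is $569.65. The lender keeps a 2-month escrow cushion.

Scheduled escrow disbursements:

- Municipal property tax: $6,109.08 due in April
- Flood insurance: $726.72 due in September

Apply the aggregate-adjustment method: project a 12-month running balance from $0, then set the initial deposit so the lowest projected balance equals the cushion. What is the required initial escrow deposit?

Cushion = 2 × $569.65 = $1,139.30
Trial balance (start $0, +$569.65 each month, − disbursements):
  Jun: +$569.65 → $569.65
  Jul: +$569.65 → $1,139.30
  Aug: +$569.65 → $1,708.95
  Sep: +$569.65 − $726.72 → $1,551.88
  Oct: +$569.65 → $2,121.53
  Nov: +$569.65 → $2,691.18
  Dec: +$569.65 → $3,260.83
  Jan: +$569.65 → $3,830.48
  Feb: +$569.65 → $4,400.13
  Mar: +$569.65 → $4,969.78
  Apr: +$569.65 − $6,109.08 → -$569.65
  May: +$569.65 → $0.00
Lowest trial balance = -$569.65 (Apr)
Initial deposit = cushion − low point = $1,139.30 − (-$569.65) = $1,708.95

$1,708.95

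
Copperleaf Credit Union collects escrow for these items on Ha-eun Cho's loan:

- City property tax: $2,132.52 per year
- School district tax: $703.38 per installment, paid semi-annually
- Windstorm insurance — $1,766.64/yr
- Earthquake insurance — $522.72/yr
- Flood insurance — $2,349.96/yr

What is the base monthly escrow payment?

City property tax: $2,132.52/yr
School district tax: $703.38 × 2 = $1,406.76/yr
Windstorm insurance: $1,766.64/yr
Earthquake insurance: $522.72/yr
Flood insurance: $2,349.96/yr
Total per year = $2,132.52 + $1,406.76 + $1,766.64 + $522.72 + $2,349.96 = $8,178.60
Monthly = $8,178.60 ÷ 12 = $681.55

$681.55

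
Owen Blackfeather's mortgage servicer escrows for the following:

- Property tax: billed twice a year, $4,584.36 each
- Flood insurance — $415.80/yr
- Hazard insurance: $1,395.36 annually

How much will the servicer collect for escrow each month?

$914.99

Property tax: $4,584.36 × 2 = $9,168.72 per year
Flood insurance: $415.80 per year
Hazard insurance: $1,395.36 per year
Total per year = $10,979.88
Base monthly escrow = $10,979.88 ÷ 12 = $914.99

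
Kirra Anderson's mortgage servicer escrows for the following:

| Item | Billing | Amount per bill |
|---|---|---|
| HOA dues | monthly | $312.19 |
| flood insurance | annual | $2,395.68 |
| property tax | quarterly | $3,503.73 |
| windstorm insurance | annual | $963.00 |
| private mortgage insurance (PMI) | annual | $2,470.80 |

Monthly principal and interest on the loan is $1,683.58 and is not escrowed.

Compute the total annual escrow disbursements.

$23,590.68

HOA dues = $312.19 × 12 = $3,746.28/yr
Flood insurance = $2,395.68/yr
Property tax = $3,503.73 × 4 = $14,014.92/yr
Windstorm insurance = $963.00/yr
Private mortgage insurance (PMI) = $2,470.80/yr
Combined annual = $3,746.28 + $2,395.68 + $14,014.92 + $963.00 + $2,470.80 = $23,590.68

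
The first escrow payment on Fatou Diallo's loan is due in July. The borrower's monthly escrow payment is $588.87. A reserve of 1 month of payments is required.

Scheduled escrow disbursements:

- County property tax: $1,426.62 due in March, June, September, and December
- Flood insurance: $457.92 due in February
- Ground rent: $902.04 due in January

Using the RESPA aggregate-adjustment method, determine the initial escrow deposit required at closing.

Cushion = 1 × $588.87 = $588.87
Trial balance (start $0, +$588.87 each month, − disbursements):
  Jul: +$588.87 → $588.87
  Aug: +$588.87 → $1,177.74
  Sep: +$588.87 − $1,426.62 → $339.99
  Oct: +$588.87 → $928.86
  Nov: +$588.87 → $1,517.73
  Dec: +$588.87 − $1,426.62 → $679.98
  Jan: +$588.87 − $902.04 → $366.81
  Feb: +$588.87 − $457.92 → $497.76
  Mar: +$588.87 − $1,426.62 → -$339.99
  Apr: +$588.87 → $248.88
  May: +$588.87 → $837.75
  Jun: +$588.87 − $1,426.62 → $0.00
Lowest trial balance = -$339.99 (Mar)
Initial deposit = cushion − low point = $588.87 − (-$339.99) = $928.86

$928.86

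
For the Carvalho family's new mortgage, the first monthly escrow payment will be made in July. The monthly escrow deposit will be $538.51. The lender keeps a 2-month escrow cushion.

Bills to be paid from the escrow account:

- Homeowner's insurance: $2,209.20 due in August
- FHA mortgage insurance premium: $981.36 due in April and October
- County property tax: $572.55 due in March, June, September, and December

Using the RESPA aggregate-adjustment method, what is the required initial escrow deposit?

$2,686.09

Cushion = 2 × $538.51 = $1,077.02
Trial balance (start $0, +$538.51 each month, − disbursements):
  Jul: +$538.51 → $538.51
  Aug: +$538.51 − $2,209.20 → -$1,132.18
  Sep: +$538.51 − $572.55 → -$1,166.22
  Oct: +$538.51 − $981.36 → -$1,609.07
  Nov: +$538.51 → -$1,070.56
  Dec: +$538.51 − $572.55 → -$1,104.60
  Jan: +$538.51 → -$566.09
  Feb: +$538.51 → -$27.58
  Mar: +$538.51 − $572.55 → -$61.62
  Apr: +$538.51 − $981.36 → -$504.47
  May: +$538.51 → $34.04
  Jun: +$538.51 − $572.55 → $0.00
Lowest trial balance = -$1,609.07 (Oct)
Initial deposit = cushion − low point = $1,077.02 − (-$1,609.07) = $2,686.09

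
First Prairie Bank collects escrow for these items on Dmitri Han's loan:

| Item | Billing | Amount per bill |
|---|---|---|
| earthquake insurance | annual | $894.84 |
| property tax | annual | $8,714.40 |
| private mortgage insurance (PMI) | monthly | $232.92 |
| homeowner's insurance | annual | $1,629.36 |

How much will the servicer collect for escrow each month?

Earthquake insurance = $894.84 per year
Property tax = $8,714.40 per year
Private mortgage insurance (PMI) = $232.92 × 12 = $2,795.04 per year
Homeowner's insurance = $1,629.36 per year
Annual escrow total = $894.84 + $8,714.40 + $2,795.04 + $1,629.36 = $14,033.64
Monthly escrow = $14,033.64 / 12 = $1,169.47

$1,169.47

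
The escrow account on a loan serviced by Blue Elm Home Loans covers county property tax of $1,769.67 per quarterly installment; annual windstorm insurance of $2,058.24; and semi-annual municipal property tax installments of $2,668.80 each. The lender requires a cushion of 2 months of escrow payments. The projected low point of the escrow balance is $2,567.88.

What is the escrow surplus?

$155.46

County property tax — $1,769.67 × 4 = $7,078.68/yr
Windstorm insurance — $2,058.24/yr
Municipal property tax — $2,668.80 × 2 = $5,337.60/yr
Combined annual = $14,474.52
Per month = $14,474.52 ÷ 12 = $1,206.21
Required cushion = 2 × $1,206.21 = $2,412.42
Excess over cushion: $2,567.88 − $2,412.42 = $155.46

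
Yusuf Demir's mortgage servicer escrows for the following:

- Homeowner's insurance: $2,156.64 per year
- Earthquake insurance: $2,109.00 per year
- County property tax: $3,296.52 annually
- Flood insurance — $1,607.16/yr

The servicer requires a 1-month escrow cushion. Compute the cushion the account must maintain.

Homeowner's insurance = $2,156.64
Earthquake insurance = $2,109.00
County property tax = $3,296.52
Flood insurance = $1,607.16
Total per year = $2,156.64 + $2,109.00 + $3,296.52 + $1,607.16 = $9,169.32
Per month = $9,169.32 / 12 = $764.11
Cushion = 1 × $764.11 = $764.11

$764.11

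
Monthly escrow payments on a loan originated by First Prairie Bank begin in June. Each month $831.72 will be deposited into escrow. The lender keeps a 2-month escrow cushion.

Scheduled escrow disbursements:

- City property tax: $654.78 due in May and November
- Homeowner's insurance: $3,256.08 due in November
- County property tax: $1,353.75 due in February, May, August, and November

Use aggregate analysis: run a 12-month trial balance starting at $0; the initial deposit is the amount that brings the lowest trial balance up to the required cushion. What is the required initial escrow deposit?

Cushion = 2 × $831.72 = $1,663.44
Trial balance (start $0, +$831.72 each month, − disbursements):
  Jun: +$831.72 → $831.72
  Jul: +$831.72 → $1,663.44
  Aug: +$831.72 − $1,353.75 → $1,141.41
  Sep: +$831.72 → $1,973.13
  Oct: +$831.72 → $2,804.85
  Nov: +$831.72 − $5,264.61 → -$1,628.04
  Dec: +$831.72 → -$796.32
  Jan: +$831.72 → $35.40
  Feb: +$831.72 − $1,353.75 → -$486.63
  Mar: +$831.72 → $345.09
  Apr: +$831.72 → $1,176.81
  May: +$831.72 − $2,008.53 → $0.00
Lowest trial balance = -$1,628.04 (Nov)
Initial deposit = cushion − low point = $1,663.44 − (-$1,628.04) = $3,291.48

$3,291.48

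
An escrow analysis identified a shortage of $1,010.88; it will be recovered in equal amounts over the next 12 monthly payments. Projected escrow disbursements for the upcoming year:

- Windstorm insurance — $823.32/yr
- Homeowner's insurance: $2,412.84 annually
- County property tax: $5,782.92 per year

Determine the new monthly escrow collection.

Windstorm insurance = $823.32 per year
Homeowner's insurance = $2,412.84 per year
County property tax = $5,782.92 per year
Combined annual = $823.32 + $2,412.84 + $5,782.92 = $9,019.08
Base monthly escrow = $9,019.08 / 12 = $751.59
Monthly shortage recovery: $1,010.88 / 12 = $84.24
New monthly escrow = $751.59 + $84.24 = $835.83

$835.83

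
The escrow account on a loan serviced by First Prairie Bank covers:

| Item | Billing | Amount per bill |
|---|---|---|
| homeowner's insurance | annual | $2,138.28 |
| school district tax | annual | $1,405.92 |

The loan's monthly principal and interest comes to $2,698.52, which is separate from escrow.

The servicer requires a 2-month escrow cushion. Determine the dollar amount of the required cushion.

$590.70

Homeowner's insurance: $2,138.28
School district tax: $1,405.92
Total per year = $2,138.28 + $1,405.92 = $3,544.20
Monthly = $3,544.20 ÷ 12 = $295.35
Cushion = 2 × $295.35 = $590.70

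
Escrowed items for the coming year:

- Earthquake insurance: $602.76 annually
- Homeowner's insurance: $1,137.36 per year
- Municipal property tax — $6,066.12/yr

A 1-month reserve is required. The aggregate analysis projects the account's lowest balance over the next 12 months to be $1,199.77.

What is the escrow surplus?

$549.25

Earthquake insurance = $602.76/yr
Homeowner's insurance = $1,137.36/yr
Municipal property tax = $6,066.12/yr
Total annual escrow = $602.76 + $1,137.36 + $6,066.12 = $7,806.24
Per month = $7,806.24 / 12 = $650.52
Required cushion = 1 × $650.52 = $650.52
Excess over cushion: $1,199.77 − $650.52 = $549.25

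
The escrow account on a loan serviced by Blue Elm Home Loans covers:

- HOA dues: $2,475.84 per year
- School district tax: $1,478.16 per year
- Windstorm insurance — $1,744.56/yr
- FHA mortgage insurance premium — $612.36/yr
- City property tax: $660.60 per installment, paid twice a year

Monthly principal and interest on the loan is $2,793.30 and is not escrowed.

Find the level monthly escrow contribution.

$636.01

HOA dues — $2,475.84/yr
School district tax — $1,478.16/yr
Windstorm insurance — $1,744.56/yr
FHA mortgage insurance premium — $612.36/yr
City property tax — $660.60 × 2 = $1,321.20/yr
Combined annual = $7,632.12
Monthly escrow = $7,632.12 / 12 = $636.01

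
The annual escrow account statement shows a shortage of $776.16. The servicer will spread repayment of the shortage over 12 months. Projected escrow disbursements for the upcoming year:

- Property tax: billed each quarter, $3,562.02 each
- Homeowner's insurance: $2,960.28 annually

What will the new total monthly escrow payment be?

Property tax: $3,562.02 × 4 = $14,248.08
Homeowner's insurance: $2,960.28
Total per year = $17,208.36
Base monthly escrow = $17,208.36 / 12 = $1,434.03
Shortage per month = $776.16 ÷ 12 = $64.68
New monthly escrow = $1,434.03 + $64.68 = $1,498.71

$1,498.71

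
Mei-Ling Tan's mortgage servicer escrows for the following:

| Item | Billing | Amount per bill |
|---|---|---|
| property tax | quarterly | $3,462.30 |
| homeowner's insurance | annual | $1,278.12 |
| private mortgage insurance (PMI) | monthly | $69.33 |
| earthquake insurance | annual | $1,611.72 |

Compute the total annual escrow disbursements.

$17,571.00

Property tax = $3,462.30 × 4 = $13,849.20 annually
Homeowner's insurance = $1,278.12 annually
Private mortgage insurance (PMI) = $69.33 × 12 = $831.96 annually
Earthquake insurance = $1,611.72 annually
Combined annual = $13,849.20 + $1,278.12 + $831.96 + $1,611.72 = $17,571.00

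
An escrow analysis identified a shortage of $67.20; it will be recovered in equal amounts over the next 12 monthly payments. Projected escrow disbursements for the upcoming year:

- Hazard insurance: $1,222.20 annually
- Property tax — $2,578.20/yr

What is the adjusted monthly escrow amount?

Hazard insurance: $1,222.20 per year
Property tax: $2,578.20 per year
Combined annual = $3,800.40
Base monthly escrow = $3,800.40 / 12 = $316.70
Monthly shortage recovery: $67.20 / 12 = $5.60
Adjusted monthly = $316.70 + $5.60 = $322.30

$322.30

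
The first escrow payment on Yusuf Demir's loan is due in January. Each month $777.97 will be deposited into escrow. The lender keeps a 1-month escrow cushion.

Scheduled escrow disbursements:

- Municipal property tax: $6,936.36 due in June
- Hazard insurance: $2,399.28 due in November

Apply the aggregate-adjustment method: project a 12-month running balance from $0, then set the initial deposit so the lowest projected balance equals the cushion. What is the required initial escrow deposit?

Cushion = 1 × $777.97 = $777.97
Trial balance (start $0, +$777.97 each month, − disbursements):
  Jan: +$777.97 → $777.97
  Feb: +$777.97 → $1,555.94
  Mar: +$777.97 → $2,333.91
  Apr: +$777.97 → $3,111.88
  May: +$777.97 → $3,889.85
  Jun: +$777.97 − $6,936.36 → -$2,268.54
  Jul: +$777.97 → -$1,490.57
  Aug: +$777.97 → -$712.60
  Sep: +$777.97 → $65.37
  Oct: +$777.97 → $843.34
  Nov: +$777.97 − $2,399.28 → -$777.97
  Dec: +$777.97 → $0.00
Lowest trial balance = -$2,268.54 (Jun)
Initial deposit = cushion − low point = $777.97 − (-$2,268.54) = $3,046.51

$3,046.51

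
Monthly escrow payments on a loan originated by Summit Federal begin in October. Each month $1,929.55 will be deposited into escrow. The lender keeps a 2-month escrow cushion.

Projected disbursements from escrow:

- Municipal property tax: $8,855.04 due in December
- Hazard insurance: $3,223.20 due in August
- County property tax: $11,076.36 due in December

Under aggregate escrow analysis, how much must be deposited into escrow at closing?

Cushion = 2 × $1,929.55 = $3,859.10
Trial balance (start $0, +$1,929.55 each month, − disbursements):
  Oct: +$1,929.55 → $1,929.55
  Nov: +$1,929.55 → $3,859.10
  Dec: +$1,929.55 − $19,931.40 → -$14,142.75
  Jan: +$1,929.55 → -$12,213.20
  Feb: +$1,929.55 → -$10,283.65
  Mar: +$1,929.55 → -$8,354.10
  Apr: +$1,929.55 → -$6,424.55
  May: +$1,929.55 → -$4,495.00
  Jun: +$1,929.55 → -$2,565.45
  Jul: +$1,929.55 → -$635.90
  Aug: +$1,929.55 − $3,223.20 → -$1,929.55
  Sep: +$1,929.55 → $0.00
Lowest trial balance = -$14,142.75 (Dec)
Initial deposit = cushion − low point = $3,859.10 − (-$14,142.75) = $18,001.85

$18,001.85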